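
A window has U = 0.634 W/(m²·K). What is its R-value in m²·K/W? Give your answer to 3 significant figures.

R = 1/U = 1/0.634 = 1.577

1.58 m²·K/W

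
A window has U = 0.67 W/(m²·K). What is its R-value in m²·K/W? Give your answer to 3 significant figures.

1.49 m²·K/W

R = 1/U = 1/0.67 = 1.493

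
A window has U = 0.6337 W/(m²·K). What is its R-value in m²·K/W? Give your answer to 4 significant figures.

1.578 m²·K/W

R = 1/U = 1/0.6337 = 1.578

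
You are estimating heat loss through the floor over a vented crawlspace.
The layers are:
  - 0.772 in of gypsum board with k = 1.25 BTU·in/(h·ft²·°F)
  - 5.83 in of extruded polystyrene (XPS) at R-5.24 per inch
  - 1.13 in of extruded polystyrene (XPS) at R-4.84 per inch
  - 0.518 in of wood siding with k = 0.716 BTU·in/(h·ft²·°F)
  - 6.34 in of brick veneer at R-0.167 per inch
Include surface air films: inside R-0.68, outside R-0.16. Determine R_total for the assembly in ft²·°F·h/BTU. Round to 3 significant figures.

39.3 ft²·°F·h/BTU

0.772/1.25 = 0.6176
5.83 × 5.24 = 30.55
1.13 × 4.84 = 5.469
0.518/0.716 = 0.7235
6.34 × 0.167 = 1.059
R_total = 0.68 + 0.6176 + 30.55 + 5.469 + 0.7235 + 1.059 + 0.16 = 39.26 ft²·°F·h/BTU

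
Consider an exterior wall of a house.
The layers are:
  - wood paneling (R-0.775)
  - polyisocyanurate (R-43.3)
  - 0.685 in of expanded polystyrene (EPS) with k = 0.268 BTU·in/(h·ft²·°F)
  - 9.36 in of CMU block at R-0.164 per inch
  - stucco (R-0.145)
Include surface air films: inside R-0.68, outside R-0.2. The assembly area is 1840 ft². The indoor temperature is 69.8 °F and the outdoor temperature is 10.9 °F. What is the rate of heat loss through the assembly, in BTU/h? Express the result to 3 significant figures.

0.685/0.268 = 2.556
9.36 × 0.164 = 1.535
R_total = 0.68 + 0.775 + 43.3 + 2.556 + 1.535 + 0.145 + 0.2 = 49.19 ft²·°F·h/BTU
Q = A·ΔT/R = 1840 × (69.8 − 10.9) / 49.19 = 2203 BTU/h

2200 BTU/h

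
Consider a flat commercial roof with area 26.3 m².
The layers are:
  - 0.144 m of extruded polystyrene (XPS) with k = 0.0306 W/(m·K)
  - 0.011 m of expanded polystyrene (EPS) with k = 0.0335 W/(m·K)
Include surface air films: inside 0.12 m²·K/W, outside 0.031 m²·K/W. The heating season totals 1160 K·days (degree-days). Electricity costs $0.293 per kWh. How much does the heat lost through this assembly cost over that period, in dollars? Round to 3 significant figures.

0.144/0.0306 = 4.706
0.011/0.0335 = 0.3284
R_total = 0.12 + 4.706 + 0.3284 + 0.031 = 5.185 m²·K/W
E = A × HDD × 24 / R / 1000 = 26.3 × 1160 × 24 / 5.185 / 1000 = 141.2 kWh
Cost = 141.2 × 0.293 = $41.37

41.4 dollars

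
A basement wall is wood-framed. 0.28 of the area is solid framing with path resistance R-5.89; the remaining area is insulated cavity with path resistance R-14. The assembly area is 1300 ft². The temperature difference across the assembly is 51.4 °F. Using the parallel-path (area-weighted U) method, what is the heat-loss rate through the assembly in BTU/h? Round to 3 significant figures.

6610 BTU/h

U_eff = 0.72/14 + 0.28/5.89 = 0.05143 + 0.04754 = 0.09897
R_eff = 1/U_eff = 10.1 ft²·°F·h/BTU
Q = 1300 × 51.4 / 10.1 = 6613 BTU/h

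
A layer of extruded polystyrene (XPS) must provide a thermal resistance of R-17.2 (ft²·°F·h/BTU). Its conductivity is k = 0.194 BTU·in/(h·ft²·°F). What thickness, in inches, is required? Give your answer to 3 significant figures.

L = R × k = 17.2 × 0.194 = 3.337 in

3.34 in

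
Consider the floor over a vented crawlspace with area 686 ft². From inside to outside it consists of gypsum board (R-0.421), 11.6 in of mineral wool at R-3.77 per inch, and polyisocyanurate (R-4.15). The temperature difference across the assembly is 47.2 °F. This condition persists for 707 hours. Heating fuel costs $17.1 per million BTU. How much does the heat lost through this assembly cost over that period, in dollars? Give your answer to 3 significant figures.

8.10 dollars

11.6 × 3.77 = 43.73
R_total = 0.421 + 43.73 + 4.15 = 48.3 ft²·°F·h/BTU
Q = 686 × 47.2 / 48.3 = 670.3 BTU/h
E = 670.3 × 707 = 473900 BTU
Cost = 473900/10⁶ × 17.1 = $8.104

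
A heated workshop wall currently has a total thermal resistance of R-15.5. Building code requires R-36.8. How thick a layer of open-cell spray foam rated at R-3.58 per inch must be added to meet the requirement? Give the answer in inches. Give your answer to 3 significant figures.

ΔR = 36.8 − 15.5 = 21.3 ft²·°F·h/BTU
L = ΔR / (R/in) = 21.3/3.58 = 5.95 in

5.95 in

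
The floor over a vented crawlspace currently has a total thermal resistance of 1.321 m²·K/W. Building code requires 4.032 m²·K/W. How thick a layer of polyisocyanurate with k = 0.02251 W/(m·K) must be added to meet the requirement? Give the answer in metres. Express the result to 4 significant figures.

ΔR = 4.032 − 1.321 = 2.711 m²·K/W
L = ΔR × k = 2.711 × 0.02251 = 0.061025 m

0.06102 m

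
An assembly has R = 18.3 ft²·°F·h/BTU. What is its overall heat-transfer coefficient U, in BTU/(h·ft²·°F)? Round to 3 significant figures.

U = 1/R = 1/18.3 = 0.05464

0.0546 BTU/(h·ft²·°F)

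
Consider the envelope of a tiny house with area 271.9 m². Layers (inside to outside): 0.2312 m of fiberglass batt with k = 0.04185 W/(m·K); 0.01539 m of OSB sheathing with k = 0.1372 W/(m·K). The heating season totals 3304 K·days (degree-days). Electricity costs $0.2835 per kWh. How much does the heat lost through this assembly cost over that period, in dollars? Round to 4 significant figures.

0.2312/0.04185 = 5.5245
0.01539/0.1372 = 0.11217
R_total = 5.5245 + 0.11217 = 5.6367 m²·K/W
E = A × HDD × 24 / R / 1000 = 271.9 × 3304 × 24 / 5.6367 / 1000 = 3825.1 kWh
Cost = 3825.1 × 0.2835 = $1084.4

1084 dollars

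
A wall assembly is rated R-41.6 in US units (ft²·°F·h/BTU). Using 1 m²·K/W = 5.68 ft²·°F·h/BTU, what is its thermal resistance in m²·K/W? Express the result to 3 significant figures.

R_SI = 41.6/5.68 = 7.324

7.32 m²·K/W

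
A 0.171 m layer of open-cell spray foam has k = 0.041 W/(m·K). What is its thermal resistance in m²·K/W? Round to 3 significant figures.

R = L/k = 0.171/0.041 = 4.171 m²·K/W

4.17 m²·K/W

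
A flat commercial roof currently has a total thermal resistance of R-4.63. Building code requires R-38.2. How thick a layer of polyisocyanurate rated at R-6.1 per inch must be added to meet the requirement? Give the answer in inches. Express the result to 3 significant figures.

ΔR = 38.2 − 4.63 = 33.57 ft²·°F·h/BTU
L = ΔR / (R/in) = 33.57/6.1 = 5.503 in

5.50 in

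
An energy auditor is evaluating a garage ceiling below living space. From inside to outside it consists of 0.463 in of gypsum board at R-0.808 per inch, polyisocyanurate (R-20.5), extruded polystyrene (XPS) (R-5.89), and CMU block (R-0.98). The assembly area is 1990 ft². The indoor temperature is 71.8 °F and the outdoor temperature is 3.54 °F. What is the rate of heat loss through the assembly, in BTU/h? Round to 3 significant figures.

4900 BTU/h

0.463 × 0.808 = 0.3741
R_total = 0.3741 + 20.5 + 5.89 + 0.98 = 27.74 ft²·°F·h/BTU
Q = A·ΔT/R = 1990 × (71.8 − 3.54) / 27.74 = 4896 BTU/h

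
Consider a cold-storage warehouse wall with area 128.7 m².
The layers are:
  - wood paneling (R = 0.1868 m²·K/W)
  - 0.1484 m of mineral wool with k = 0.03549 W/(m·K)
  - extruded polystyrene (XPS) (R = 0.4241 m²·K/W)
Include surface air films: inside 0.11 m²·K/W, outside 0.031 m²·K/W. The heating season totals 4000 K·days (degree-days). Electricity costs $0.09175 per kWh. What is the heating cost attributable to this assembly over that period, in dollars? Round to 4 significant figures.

0.1484/0.03549 = 4.1815
R_total = 0.11 + 0.1868 + 4.1815 + 0.4241 + 0.031 = 4.9334 m²·K/W
E = A × HDD × 24 / R / 1000 = 128.7 × 4000 × 24 / 4.9334 / 1000 = 2504.4 kWh
Cost = 2504.4 × 0.09175 = $229.78

229.8 dollars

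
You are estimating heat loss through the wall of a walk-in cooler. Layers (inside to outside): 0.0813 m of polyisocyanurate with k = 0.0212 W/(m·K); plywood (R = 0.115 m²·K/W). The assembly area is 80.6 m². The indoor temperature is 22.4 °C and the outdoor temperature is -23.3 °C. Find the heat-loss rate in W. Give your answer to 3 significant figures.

933 W

0.0813/0.0212 = 3.835
R_total = 3.835 + 0.115 = 3.95 m²·K/W
Q = A·ΔT/R = 80.6 × (22.4 − (-23.3)) / 3.95 = 932.5 W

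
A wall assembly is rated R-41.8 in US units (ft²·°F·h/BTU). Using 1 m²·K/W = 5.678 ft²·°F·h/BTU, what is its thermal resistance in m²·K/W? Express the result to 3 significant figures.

7.36 m²·K/W

R_SI = 41.8/5.678 = 7.362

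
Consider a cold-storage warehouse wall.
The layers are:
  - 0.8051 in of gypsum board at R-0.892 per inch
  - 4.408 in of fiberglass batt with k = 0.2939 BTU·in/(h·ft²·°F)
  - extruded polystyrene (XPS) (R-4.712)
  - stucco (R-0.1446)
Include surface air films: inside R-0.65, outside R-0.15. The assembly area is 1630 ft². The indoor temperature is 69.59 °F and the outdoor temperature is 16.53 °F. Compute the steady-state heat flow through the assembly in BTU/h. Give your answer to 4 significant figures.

4047 BTU/h

0.8051 × 0.892 = 0.71815
4.408/0.2939 = 14.998
R_total = 0.65 + 0.71815 + 14.998 + 4.712 + 0.1446 + 0.15 = 21.373 ft²·°F·h/BTU
Q = A·ΔT/R = 1630 × (69.59 − 16.53) / 21.373 = 4046.6 BTU/h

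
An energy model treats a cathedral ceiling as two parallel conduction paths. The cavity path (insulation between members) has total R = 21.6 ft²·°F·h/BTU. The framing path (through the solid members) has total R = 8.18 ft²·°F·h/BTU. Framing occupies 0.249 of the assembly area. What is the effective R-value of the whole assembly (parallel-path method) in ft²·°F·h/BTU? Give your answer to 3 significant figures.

15.3 ft²·°F·h/BTU

U_eff = 0.751/21.6 + 0.249/8.18 = 0.03477 + 0.03044 = 0.06521
R_eff = 1/U_eff = 15.34 ft²·°F·h/BTU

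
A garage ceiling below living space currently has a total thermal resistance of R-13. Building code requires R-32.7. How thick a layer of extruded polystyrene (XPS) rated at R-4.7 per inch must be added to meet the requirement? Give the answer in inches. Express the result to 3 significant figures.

4.19 in

ΔR = 32.7 − 13 = 19.7 ft²·°F·h/BTU
L = ΔR / (R/in) = 19.7/4.7 = 4.191 in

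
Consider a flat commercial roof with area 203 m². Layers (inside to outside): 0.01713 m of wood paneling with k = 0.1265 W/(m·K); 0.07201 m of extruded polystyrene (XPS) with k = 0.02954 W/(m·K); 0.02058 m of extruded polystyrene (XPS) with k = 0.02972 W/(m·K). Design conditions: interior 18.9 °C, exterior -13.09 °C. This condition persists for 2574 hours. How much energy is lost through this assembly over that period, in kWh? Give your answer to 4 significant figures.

5119 kWh

0.01713/0.1265 = 0.13542
0.07201/0.02954 = 2.4377
0.02058/0.02972 = 0.69246
R_total = 0.13542 + 2.4377 + 0.69246 = 3.2656 m²·K/W
Q = 203 × (18.9 − (-13.09)) / 3.2656 = 1988.6 W
E = 1988.6 W × 2574 h / 1000 = 5118.7 kWh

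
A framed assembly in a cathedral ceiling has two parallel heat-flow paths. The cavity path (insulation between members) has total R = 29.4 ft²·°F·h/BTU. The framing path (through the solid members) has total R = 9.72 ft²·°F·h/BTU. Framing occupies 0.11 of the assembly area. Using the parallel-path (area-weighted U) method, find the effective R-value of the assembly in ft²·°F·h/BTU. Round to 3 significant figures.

24.0 ft²·°F·h/BTU

U_eff = 0.89/29.4 + 0.11/9.72 = 0.03027 + 0.01132 = 0.04159
R_eff = 1/U_eff = 24.04 ft²·°F·h/BTU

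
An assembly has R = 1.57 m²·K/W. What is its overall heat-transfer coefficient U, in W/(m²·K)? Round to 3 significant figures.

U = 1/R = 1/1.57 = 0.6369

0.637 W/(m²·K)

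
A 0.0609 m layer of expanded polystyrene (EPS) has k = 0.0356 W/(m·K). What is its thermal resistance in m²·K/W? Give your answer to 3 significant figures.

1.71 m²·K/W

R = L/k = 0.0609/0.0356 = 1.711 m²·K/W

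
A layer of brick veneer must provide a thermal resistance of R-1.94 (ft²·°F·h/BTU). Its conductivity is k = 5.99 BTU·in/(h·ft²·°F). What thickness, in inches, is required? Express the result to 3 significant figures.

11.6 in

L = R × k = 1.94 × 5.99 = 11.62 in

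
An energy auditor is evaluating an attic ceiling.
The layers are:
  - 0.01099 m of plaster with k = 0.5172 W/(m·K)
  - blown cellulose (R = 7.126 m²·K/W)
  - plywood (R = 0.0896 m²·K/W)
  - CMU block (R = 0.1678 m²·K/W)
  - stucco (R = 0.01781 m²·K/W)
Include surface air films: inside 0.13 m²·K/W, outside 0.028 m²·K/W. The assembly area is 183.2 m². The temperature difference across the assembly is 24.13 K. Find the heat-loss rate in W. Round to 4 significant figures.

0.01099/0.5172 = 0.021249
R_total = 0.13 + 0.021249 + 7.126 + 0.0896 + 0.1678 + 0.01781 + 0.028 = 7.5805 m²·K/W
Q = A·ΔT/R = 183.2 × 24.13 / 7.5805 = 583.16 W

583.2 W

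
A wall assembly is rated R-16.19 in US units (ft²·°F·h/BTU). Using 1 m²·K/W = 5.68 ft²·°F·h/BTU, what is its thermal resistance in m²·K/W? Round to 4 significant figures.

R_SI = 16.19/5.68 = 2.8504

2.850 m²·K/W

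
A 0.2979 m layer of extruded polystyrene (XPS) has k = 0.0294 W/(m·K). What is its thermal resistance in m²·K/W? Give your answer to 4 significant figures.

R = L/k = 0.2979/0.0294 = 10.133 m²·K/W

10.13 m²·K/W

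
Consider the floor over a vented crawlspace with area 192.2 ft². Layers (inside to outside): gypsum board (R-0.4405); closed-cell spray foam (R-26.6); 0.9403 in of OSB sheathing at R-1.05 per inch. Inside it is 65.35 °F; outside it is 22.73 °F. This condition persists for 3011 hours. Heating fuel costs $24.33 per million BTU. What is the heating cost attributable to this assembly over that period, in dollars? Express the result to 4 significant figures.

0.9403 × 1.05 = 0.98732
R_total = 0.4405 + 26.6 + 0.98732 = 28.028 ft²·°F·h/BTU
Q = 192.2 × (65.35 − 22.73) / 28.028 = 292.27 BTU/h
E = 292.27 × 3011 = 880010 BTU
Cost = 880010/10⁶ × 24.33 = $21.411

21.41 dollars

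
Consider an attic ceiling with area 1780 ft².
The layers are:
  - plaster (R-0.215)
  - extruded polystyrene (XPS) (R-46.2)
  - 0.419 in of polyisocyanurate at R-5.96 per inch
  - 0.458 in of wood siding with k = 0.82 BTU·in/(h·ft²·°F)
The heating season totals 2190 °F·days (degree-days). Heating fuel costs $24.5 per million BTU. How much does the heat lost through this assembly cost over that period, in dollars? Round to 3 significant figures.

0.419 × 5.96 = 2.497
0.458/0.82 = 0.5585
R_total = 0.215 + 46.2 + 2.497 + 0.5585 = 49.47 ft²·°F·h/BTU
E = A × HDD × 24 / R = 1780 × 2190 × 24 / 49.47 = 1891000 BTU
Cost = 1891000/10⁶ × 24.5 = $46.33

46.3 dollars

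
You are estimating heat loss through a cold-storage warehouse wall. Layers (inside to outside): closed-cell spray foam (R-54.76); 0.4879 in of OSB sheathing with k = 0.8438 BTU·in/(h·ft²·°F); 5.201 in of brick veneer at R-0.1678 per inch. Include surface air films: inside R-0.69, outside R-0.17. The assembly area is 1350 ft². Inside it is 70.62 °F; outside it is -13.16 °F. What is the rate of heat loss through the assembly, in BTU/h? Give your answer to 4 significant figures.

1982 BTU/h

0.4879/0.8438 = 0.57822
5.201 × 0.1678 = 0.87273
R_total = 0.69 + 54.76 + 0.57822 + 0.87273 + 0.17 = 57.071 ft²·°F·h/BTU
Q = A·ΔT/R = 1350 × (70.62 − (-13.16)) / 57.071 = 1981.8 BTU/h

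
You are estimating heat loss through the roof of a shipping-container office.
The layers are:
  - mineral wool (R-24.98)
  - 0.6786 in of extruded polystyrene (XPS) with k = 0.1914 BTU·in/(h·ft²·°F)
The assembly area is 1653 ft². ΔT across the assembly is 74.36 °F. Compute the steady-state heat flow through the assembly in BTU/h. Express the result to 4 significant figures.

0.6786/0.1914 = 3.5455
R_total = 24.98 + 3.5455 = 28.525 ft²·°F·h/BTU
Q = A·ΔT/R = 1653 × 74.36 / 28.525 = 4309 BTU/h

4309 BTU/h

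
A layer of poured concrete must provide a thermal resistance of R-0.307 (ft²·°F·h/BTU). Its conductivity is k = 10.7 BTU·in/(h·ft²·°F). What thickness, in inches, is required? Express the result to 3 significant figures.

L = R × k = 0.307 × 10.7 = 3.285 in

3.28 in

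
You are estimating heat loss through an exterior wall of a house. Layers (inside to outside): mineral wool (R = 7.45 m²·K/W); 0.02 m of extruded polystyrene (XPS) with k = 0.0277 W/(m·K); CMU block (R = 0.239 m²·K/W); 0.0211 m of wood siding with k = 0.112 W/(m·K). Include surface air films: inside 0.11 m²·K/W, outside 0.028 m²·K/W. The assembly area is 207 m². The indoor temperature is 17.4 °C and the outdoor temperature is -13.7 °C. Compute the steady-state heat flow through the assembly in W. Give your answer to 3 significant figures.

737 W

0.02/0.0277 = 0.722
0.0211/0.112 = 0.1884
R_total = 0.11 + 7.45 + 0.722 + 0.239 + 0.1884 + 0.028 = 8.737 m²·K/W
Q = A·ΔT/R = 207 × (17.4 − (-13.7)) / 8.737 = 736.8 W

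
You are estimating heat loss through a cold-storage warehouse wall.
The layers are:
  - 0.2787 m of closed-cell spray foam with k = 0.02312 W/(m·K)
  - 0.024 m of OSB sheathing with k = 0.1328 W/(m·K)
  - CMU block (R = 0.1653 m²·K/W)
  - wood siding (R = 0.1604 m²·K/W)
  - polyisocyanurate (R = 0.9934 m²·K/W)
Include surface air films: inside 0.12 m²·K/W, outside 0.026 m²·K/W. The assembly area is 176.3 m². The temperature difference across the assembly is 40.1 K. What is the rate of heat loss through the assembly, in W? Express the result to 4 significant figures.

0.2787/0.02312 = 12.054
0.024/0.1328 = 0.18072
R_total = 0.12 + 12.054 + 0.18072 + 0.1653 + 0.1604 + 0.9934 + 0.026 = 13.7 m²·K/W
Q = A·ΔT/R = 176.3 × 40.1 / 13.7 = 516.02 W

516.0 W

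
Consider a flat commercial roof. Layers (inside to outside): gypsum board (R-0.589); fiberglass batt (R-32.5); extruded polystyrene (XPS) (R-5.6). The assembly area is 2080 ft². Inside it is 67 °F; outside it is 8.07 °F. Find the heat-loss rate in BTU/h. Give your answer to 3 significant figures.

3170 BTU/h

R_total = 0.589 + 32.5 + 5.6 = 38.69 ft²·°F·h/BTU
Q = A·ΔT/R = 2080 × (67 − 8.07) / 38.69 = 3168 BTU/h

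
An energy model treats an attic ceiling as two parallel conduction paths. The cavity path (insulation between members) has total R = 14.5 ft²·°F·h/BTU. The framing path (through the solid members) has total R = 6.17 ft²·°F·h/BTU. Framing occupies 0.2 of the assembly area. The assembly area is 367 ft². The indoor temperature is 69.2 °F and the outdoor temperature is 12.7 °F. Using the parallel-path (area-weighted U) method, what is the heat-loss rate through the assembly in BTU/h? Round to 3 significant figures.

1820 BTU/h

U_eff = 0.8/14.5 + 0.2/6.17 = 0.05517 + 0.03241 = 0.08759
R_eff = 1/U_eff = 11.42 ft²·°F·h/BTU
Q = 367 × (69.2 − 12.7) / 11.42 = 1816 BTU/h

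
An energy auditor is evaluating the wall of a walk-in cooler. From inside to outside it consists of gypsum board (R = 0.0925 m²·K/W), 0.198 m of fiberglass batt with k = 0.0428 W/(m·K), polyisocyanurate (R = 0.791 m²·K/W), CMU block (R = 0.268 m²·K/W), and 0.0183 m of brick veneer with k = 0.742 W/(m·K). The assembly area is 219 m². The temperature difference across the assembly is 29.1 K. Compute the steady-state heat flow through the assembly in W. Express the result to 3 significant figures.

0.198/0.0428 = 4.626
0.0183/0.742 = 0.02466
R_total = 0.0925 + 4.626 + 0.791 + 0.268 + 0.02466 = 5.802 m²·K/W
Q = A·ΔT/R = 219 × 29.1 / 5.802 = 1098 W

1100 W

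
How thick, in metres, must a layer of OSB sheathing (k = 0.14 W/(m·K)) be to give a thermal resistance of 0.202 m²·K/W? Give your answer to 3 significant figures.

0.0283 m

L = R·k = 0.202 × 0.14 = 0.02828 m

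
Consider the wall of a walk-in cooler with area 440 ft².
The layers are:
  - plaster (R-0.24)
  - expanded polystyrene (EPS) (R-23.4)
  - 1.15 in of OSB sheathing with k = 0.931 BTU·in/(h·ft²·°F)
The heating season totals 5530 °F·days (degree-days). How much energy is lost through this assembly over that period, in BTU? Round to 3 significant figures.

2350000 BTU

1.15/0.931 = 1.235
R_total = 0.24 + 23.4 + 1.235 = 24.88 ft²·°F·h/BTU
E = A × HDD × 24 / R = 440 × 5530 × 24 / 24.88 = 2348000 BTU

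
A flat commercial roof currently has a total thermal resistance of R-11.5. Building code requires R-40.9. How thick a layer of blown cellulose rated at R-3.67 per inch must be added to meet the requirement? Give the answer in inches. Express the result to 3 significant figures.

8.01 in

ΔR = 40.9 − 11.5 = 29.4 ft²·°F·h/BTU
L = ΔR / (R/in) = 29.4/3.67 = 8.011 in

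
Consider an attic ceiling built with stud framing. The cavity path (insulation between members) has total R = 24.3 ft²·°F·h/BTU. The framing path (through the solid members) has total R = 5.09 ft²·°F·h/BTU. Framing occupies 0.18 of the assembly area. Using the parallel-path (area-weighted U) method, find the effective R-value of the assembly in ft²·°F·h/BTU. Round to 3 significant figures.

U_eff = 0.82/24.3 + 0.18/5.09 = 0.03374 + 0.03536 = 0.06911
R_eff = 1/U_eff = 14.47 ft²·°F·h/BTU

14.5 ft²·°F·h/BTU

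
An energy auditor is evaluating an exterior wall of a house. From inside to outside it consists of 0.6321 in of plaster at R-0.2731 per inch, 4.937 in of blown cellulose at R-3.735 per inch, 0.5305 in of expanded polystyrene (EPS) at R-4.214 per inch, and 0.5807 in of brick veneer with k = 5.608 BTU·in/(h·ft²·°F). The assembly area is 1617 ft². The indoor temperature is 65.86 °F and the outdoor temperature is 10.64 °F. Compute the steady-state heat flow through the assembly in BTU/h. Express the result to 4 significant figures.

4262 BTU/h

0.6321 × 0.2731 = 0.17263
4.937 × 3.735 = 18.44
0.5305 × 4.214 = 2.2355
0.5807/5.608 = 0.10355
R_total = 0.17263 + 18.44 + 2.2355 + 0.10355 = 20.951 ft²·°F·h/BTU
Q = A·ΔT/R = 1617 × (65.86 − 10.64) / 20.951 = 4261.8 BTU/h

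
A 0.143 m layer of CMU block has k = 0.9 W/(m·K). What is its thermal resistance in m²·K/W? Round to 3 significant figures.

R = L/k = 0.143/0.9 = 0.1589 m²·K/W

0.159 m²·K/W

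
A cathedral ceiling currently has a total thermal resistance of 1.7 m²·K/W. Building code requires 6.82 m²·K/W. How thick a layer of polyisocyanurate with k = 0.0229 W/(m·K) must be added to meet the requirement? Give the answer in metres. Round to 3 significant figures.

0.117 m

ΔR = 6.82 − 1.7 = 5.12 m²·K/W
L = ΔR × k = 5.12 × 0.0229 = 0.1172 m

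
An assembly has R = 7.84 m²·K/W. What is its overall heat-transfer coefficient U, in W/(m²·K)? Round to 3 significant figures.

U = 1/R = 1/7.84 = 0.1276

0.128 W/(m²·K)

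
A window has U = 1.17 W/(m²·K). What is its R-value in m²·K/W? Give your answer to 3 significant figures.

0.855 m²·K/W

R = 1/U = 1/1.17 = 0.8547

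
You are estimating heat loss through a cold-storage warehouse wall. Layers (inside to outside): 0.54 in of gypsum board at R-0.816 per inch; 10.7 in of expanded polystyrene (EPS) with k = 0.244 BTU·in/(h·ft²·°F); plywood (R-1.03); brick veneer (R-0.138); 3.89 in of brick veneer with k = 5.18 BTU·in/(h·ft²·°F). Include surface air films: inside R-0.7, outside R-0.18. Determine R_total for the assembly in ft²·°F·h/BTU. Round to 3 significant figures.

0.54 × 0.816 = 0.4406
10.7/0.244 = 43.85
3.89/5.18 = 0.751
R_total = 0.7 + 0.4406 + 43.85 + 1.03 + 0.138 + 0.751 + 0.18 = 47.09 ft²·°F·h/BTU

47.1 ft²·°F·h/BTU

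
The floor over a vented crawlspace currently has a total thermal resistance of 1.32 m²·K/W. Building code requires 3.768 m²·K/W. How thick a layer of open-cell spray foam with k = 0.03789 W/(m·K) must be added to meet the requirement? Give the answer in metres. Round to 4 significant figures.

0.09275 m

ΔR = 3.768 − 1.32 = 2.448 m²·K/W
L = ΔR × k = 2.448 × 0.03789 = 0.092755 m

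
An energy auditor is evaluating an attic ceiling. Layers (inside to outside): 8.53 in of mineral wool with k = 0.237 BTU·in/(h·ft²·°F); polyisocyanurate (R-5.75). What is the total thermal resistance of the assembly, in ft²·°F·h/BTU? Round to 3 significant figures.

8.53/0.237 = 35.99
R_total = 35.99 + 5.75 = 41.74 ft²·°F·h/BTU

41.7 ft²·°F·h/BTU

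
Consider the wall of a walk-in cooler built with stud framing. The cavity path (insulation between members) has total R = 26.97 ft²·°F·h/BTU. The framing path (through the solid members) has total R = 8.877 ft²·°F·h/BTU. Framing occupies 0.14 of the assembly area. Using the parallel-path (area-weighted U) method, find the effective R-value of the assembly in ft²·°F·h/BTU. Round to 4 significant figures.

U_eff = 0.86/26.97 + 0.14/8.877 = 0.031887 + 0.015771 = 0.047658
R_eff = 1/U_eff = 20.983 ft²·°F·h/BTU

20.98 ft²·°F·h/BTU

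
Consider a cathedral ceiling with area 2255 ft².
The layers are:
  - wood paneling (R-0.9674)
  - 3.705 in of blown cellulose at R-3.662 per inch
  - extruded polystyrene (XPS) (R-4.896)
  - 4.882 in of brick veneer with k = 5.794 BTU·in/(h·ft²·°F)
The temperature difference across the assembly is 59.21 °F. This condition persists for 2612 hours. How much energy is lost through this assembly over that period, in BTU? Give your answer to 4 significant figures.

3.705 × 3.662 = 13.568
4.882/5.794 = 0.8426
R_total = 0.9674 + 13.568 + 4.896 + 0.8426 = 20.274 ft²·°F·h/BTU
Q = 2255 × 59.21 / 20.274 = 6585.8 BTU/h
E = 6585.8 × 2612 = 17202000 BTU

17200000 BTU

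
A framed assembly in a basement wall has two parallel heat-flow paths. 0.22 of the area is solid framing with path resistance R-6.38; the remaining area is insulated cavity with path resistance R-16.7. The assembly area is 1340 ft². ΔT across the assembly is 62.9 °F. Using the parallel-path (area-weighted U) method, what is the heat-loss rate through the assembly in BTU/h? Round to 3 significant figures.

U_eff = 0.78/16.7 + 0.22/6.38 = 0.04671 + 0.03448 = 0.08119
R_eff = 1/U_eff = 12.32 ft²·°F·h/BTU
Q = 1340 × 62.9 / 12.32 = 6843 BTU/h

6840 BTU/h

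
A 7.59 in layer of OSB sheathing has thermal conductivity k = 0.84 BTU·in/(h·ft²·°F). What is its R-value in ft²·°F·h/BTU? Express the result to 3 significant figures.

9.04 ft²·°F·h/BTU

R = L/k = 7.59/0.84 = 9.036 ft²·°F·h/BTU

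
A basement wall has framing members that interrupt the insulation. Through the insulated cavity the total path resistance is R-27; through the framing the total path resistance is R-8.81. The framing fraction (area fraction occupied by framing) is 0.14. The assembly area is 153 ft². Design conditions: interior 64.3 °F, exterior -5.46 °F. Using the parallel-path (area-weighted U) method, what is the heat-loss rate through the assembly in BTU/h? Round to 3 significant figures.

U_eff = 0.86/27 + 0.14/8.81 = 0.03185 + 0.01589 = 0.04774
R_eff = 1/U_eff = 20.95 ft²·°F·h/BTU
Q = 153 × (64.3 − (-5.46)) / 20.95 = 509.6 BTU/h

510 BTU/h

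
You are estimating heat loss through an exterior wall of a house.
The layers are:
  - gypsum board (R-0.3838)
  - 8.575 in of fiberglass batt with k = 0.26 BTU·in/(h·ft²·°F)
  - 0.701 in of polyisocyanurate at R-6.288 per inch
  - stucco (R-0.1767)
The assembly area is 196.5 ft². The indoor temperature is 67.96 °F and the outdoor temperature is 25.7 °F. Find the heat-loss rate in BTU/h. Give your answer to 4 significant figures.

218.8 BTU/h

8.575/0.26 = 32.981
0.701 × 6.288 = 4.4079
R_total = 0.3838 + 32.981 + 4.4079 + 0.1767 = 37.949 ft²·°F·h/BTU
Q = A·ΔT/R = 196.5 × (67.96 − 25.7) / 37.949 = 218.82 BTU/h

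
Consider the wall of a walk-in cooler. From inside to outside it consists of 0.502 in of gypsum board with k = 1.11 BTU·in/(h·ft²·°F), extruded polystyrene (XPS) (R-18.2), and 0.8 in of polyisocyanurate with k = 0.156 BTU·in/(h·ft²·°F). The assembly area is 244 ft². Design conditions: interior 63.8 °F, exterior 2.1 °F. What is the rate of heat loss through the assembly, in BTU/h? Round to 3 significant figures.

633 BTU/h

0.502/1.11 = 0.4523
0.8/0.156 = 5.128
R_total = 0.4523 + 18.2 + 5.128 = 23.78 ft²·°F·h/BTU
Q = A·ΔT/R = 244 × (63.8 − 2.1) / 23.78 = 633.1 BTU/h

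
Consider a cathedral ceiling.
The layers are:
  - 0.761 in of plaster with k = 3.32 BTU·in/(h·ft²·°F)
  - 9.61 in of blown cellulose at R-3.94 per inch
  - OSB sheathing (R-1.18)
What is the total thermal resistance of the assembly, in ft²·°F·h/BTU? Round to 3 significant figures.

39.3 ft²·°F·h/BTU

0.761/3.32 = 0.2292
9.61 × 3.94 = 37.86
R_total = 0.2292 + 37.86 + 1.18 = 39.27 ft²·°F·h/BTU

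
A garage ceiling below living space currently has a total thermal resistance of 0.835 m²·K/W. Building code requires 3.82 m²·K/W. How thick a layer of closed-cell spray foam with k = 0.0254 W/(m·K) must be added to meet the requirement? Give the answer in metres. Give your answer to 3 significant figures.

0.0758 m

ΔR = 3.82 − 0.835 = 2.985 m²·K/W
L = ΔR × k = 2.985 × 0.0254 = 0.07582 m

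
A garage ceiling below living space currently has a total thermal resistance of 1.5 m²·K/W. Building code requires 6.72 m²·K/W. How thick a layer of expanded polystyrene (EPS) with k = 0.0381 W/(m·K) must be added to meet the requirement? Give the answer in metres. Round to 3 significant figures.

0.199 m

ΔR = 6.72 − 1.5 = 5.22 m²·K/W
L = ΔR × k = 5.22 × 0.0381 = 0.1989 m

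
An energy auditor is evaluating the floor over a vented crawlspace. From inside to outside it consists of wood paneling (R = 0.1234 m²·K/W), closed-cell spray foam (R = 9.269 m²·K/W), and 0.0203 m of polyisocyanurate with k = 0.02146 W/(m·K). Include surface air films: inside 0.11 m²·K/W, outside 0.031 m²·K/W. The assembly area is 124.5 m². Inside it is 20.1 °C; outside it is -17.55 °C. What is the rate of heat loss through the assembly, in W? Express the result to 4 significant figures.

447.3 W

0.0203/0.02146 = 0.94595
R_total = 0.11 + 0.1234 + 9.269 + 0.94595 + 0.031 = 10.479 m²·K/W
Q = A·ΔT/R = 124.5 × (20.1 − (-17.55)) / 10.479 = 447.3 W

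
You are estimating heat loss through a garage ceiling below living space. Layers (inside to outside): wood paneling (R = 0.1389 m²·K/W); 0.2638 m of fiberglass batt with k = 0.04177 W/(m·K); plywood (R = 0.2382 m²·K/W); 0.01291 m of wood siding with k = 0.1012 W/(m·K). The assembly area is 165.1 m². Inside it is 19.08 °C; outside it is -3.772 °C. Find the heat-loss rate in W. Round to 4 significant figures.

553.2 W

0.2638/0.04177 = 6.3155
0.01291/0.1012 = 0.12757
R_total = 0.1389 + 6.3155 + 0.2382 + 0.12757 = 6.8202 m²·K/W
Q = A·ΔT/R = 165.1 × (19.08 − (-3.772)) / 6.8202 = 553.19 W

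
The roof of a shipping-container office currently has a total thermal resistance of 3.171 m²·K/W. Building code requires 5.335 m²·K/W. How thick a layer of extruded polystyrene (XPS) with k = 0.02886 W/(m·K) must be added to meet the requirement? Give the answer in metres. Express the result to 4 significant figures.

ΔR = 5.335 − 3.171 = 2.164 m²·K/W
L = ΔR × k = 2.164 × 0.02886 = 0.062453 m

0.06245 m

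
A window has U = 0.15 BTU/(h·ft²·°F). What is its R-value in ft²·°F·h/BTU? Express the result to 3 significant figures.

R = 1/U = 1/0.15 = 6.667

6.67 ft²·°F·h/BTU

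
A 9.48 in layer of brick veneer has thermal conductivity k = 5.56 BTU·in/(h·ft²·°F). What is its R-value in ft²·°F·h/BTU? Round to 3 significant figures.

R = L/k = 9.48/5.56 = 1.705 ft²·°F·h/BTU

1.71 ft²·°F·h/BTU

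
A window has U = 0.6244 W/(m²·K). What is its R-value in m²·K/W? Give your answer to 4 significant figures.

R = 1/U = 1/0.6244 = 1.6015

1.602 m²·K/W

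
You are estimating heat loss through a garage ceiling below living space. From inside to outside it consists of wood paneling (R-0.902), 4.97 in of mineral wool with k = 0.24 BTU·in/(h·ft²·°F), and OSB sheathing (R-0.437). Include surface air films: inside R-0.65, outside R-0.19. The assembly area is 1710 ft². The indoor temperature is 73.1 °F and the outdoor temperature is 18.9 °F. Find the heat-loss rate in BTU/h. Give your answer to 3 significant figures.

4050 BTU/h

4.97/0.24 = 20.71
R_total = 0.65 + 0.902 + 20.71 + 0.437 + 0.19 = 22.89 ft²·°F·h/BTU
Q = A·ΔT/R = 1710 × (73.1 − 18.9) / 22.89 = 4049 BTU/h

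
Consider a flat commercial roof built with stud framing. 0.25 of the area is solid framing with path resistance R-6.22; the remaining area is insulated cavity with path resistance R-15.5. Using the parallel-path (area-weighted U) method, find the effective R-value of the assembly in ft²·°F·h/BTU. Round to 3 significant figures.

11.3 ft²·°F·h/BTU

U_eff = 0.75/15.5 + 0.25/6.22 = 0.04839 + 0.04019 = 0.08858
R_eff = 1/U_eff = 11.29 ft²·°F·h/BTU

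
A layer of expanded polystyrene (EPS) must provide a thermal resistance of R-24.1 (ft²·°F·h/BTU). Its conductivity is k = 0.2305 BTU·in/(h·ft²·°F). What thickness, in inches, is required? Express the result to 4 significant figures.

L = R × k = 24.1 × 0.2305 = 5.5551 in

5.555 in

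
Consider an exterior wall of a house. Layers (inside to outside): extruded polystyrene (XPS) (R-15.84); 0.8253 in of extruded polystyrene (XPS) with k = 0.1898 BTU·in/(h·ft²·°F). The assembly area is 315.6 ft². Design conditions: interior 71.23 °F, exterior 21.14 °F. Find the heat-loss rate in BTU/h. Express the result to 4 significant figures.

0.8253/0.1898 = 4.3483
R_total = 15.84 + 4.3483 = 20.188 ft²·°F·h/BTU
Q = A·ΔT/R = 315.6 × (71.23 − 21.14) / 20.188 = 783.05 BTU/h

783.0 BTU/h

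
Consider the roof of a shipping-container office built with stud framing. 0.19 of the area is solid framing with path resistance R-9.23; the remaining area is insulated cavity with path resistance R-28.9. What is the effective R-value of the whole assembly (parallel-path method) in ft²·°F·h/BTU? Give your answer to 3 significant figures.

20.6 ft²·°F·h/BTU

U_eff = 0.81/28.9 + 0.19/9.23 = 0.02803 + 0.02059 = 0.04861
R_eff = 1/U_eff = 20.57 ft²·°F·h/BTU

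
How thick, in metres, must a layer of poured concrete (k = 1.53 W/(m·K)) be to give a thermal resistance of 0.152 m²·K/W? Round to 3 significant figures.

L = R·k = 0.152 × 1.53 = 0.2326 m

0.233 m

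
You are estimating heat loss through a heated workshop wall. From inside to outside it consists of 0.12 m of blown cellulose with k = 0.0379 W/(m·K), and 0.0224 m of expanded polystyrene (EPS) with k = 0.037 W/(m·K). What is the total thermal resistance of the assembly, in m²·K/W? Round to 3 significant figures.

3.77 m²·K/W

0.12/0.0379 = 3.166
0.0224/0.037 = 0.6054
R_total = 3.166 + 0.6054 = 3.772 m²·K/W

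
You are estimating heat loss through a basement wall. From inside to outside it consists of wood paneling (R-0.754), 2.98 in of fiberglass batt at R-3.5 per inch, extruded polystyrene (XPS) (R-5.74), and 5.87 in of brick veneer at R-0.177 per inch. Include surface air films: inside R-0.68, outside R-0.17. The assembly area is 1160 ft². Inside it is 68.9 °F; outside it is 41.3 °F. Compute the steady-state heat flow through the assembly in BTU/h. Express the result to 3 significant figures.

1700 BTU/h

2.98 × 3.5 = 10.43
5.87 × 0.177 = 1.039
R_total = 0.68 + 0.754 + 10.43 + 5.74 + 1.039 + 0.17 = 18.81 ft²·°F·h/BTU
Q = A·ΔT/R = 1160 × (68.9 − 41.3) / 18.81 = 1702 BTU/h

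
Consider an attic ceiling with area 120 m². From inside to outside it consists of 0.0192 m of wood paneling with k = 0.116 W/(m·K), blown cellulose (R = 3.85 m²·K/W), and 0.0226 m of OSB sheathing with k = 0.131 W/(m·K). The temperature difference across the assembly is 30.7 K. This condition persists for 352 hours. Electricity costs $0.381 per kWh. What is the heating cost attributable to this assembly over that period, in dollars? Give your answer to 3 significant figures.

0.0192/0.116 = 0.1655
0.0226/0.131 = 0.1725
R_total = 0.1655 + 3.85 + 0.1725 = 4.188 m²·K/W
Q = 120 × 30.7 / 4.188 = 879.6 W
E = 879.6 W × 352 h / 1000 = 309.6 kWh
Cost = 309.6 × 0.381 = $118

118 dollars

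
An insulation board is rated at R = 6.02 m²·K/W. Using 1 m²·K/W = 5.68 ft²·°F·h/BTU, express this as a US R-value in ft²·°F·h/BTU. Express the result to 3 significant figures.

R_US = 6.02 × 5.68 = 34.19

34.2 ft²·°F·h/BTU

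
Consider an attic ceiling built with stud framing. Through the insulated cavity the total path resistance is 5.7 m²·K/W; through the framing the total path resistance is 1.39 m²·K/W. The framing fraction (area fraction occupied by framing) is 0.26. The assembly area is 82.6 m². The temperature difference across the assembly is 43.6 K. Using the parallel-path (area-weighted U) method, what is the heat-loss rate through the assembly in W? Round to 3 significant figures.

U_eff = 0.74/5.7 + 0.26/1.39 = 0.1298 + 0.1871 = 0.3169
R_eff = 1/U_eff = 3.156 m²·K/W
Q = 82.6 × 43.6 / 3.156 = 1141 W

1140 W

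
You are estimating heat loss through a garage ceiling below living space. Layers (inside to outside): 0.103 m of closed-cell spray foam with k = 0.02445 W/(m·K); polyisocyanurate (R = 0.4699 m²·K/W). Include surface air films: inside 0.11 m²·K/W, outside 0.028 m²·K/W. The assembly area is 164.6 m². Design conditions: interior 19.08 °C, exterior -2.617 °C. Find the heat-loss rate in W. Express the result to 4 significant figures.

740.9 W

0.103/0.02445 = 4.2127
R_total = 0.11 + 4.2127 + 0.4699 + 0.028 = 4.8206 m²·K/W
Q = A·ΔT/R = 164.6 × (19.08 − (-2.617)) / 4.8206 = 740.85 W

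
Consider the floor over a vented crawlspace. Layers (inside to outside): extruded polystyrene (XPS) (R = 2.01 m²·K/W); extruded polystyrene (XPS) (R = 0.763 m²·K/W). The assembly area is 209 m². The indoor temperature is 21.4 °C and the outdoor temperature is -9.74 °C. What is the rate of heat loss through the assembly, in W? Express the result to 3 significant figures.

R_total = 2.01 + 0.763 = 2.773 m²·K/W
Q = A·ΔT/R = 209 × (21.4 − (-9.74)) / 2.773 = 2347 W

2350 W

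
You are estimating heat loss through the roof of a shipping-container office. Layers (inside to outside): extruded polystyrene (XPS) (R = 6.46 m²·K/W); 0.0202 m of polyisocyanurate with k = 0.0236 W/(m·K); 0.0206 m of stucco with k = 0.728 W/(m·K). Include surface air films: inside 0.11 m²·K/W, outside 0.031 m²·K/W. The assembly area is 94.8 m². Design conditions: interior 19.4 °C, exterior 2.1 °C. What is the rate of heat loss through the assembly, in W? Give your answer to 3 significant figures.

219 W

0.0202/0.0236 = 0.8559
0.0206/0.728 = 0.0283
R_total = 0.11 + 6.46 + 0.8559 + 0.0283 + 0.031 = 7.485 m²·K/W
Q = A·ΔT/R = 94.8 × (19.4 − 2.1) / 7.485 = 219.1 W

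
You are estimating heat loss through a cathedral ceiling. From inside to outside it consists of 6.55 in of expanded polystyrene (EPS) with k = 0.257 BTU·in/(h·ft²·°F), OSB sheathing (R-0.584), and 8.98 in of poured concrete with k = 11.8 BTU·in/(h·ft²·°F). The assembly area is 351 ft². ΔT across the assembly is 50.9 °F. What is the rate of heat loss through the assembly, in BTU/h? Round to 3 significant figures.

666 BTU/h

6.55/0.257 = 25.49
8.98/11.8 = 0.761
R_total = 25.49 + 0.584 + 0.761 = 26.83 ft²·°F·h/BTU
Q = A·ΔT/R = 351 × 50.9 / 26.83 = 665.9 BTU/h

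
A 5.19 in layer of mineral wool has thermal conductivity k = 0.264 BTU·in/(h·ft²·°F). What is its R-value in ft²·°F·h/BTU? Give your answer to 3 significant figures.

R = L/k = 5.19/0.264 = 19.66 ft²·°F·h/BTU

19.7 ft²·°F·h/BTU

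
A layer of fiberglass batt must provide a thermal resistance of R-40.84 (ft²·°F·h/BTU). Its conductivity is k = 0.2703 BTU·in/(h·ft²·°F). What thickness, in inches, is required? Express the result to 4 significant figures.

L = R × k = 40.84 × 0.2703 = 11.039 in

11.04 in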